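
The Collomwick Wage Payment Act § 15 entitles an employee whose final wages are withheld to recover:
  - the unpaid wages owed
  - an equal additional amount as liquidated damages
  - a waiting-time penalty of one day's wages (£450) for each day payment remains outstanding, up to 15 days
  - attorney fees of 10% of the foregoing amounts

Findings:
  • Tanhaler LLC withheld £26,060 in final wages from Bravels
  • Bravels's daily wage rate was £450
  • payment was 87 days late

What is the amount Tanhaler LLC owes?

£64,757

Liquidated damages (equal amount): £26,060
Penalty days: min(87, 15) = 15
Waiting-time penalty: 15 × £450 = £6,750
Subtotal: £26,060 + £26,060 + £6,750 = £58,870
Attorney fees: 10% of £58,870 = £5,887
Total award: £58,870 + £5,887 = £64,757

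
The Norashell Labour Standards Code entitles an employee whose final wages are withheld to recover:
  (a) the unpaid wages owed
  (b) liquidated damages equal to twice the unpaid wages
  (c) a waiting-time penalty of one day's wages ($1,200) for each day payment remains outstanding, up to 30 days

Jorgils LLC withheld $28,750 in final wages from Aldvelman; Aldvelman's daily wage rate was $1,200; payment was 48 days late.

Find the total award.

Doubled: 2 × $28,750 = $57,500
Penalty days: min(48, 30) = 30
Waiting-time penalty: 30 × $1,200 = $36,000
Total award: $28,750 + $57,500 + $36,000 = $122,250

Total award: $122,250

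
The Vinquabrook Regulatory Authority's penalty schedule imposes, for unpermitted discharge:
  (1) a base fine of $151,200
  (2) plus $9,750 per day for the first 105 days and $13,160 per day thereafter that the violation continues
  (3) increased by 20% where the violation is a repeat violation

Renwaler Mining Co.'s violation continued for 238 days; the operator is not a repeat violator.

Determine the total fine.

First 105 days: 105 × $9,750 = $1,023,750
Remaining days: (238 − 105) × $13,160 = $1,750,280
Per-day component: $1,023,750 + $1,750,280 = $2,774,030
Base plus per-day: $151,200 + $2,774,030 = $2,925,230
The operator is not a repeat violator: no 20% increase.

$2,925,230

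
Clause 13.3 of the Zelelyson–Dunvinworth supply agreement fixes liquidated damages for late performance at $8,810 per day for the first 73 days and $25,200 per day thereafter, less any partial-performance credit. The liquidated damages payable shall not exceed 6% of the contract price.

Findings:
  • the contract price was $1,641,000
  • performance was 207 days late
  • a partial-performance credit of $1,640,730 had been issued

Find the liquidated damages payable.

First 73 days: 73 × $8,810 = $643,130
Remaining days: (207 − 73) × $25,200 = $3,376,800
Accrued per-day damages: $643,130 + $3,376,800 = $4,019,930
Less partial-performance credit: $4,019,930 − $1,640,730 = $2,379,200
Cap: 6% of $1,641,000 = $98,460
Cap at $98,460: $2,379,200 exceeds the cap → $98,460

$98,460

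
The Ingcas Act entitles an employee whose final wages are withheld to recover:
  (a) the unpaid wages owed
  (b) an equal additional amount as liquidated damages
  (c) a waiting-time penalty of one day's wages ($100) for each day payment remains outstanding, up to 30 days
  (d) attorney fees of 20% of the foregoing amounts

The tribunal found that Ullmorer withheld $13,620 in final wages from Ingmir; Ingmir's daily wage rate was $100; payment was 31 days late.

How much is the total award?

Liquidated damages (equal amount): $13,620
Penalty days: min(31, 30) = 30
Waiting-time penalty: 30 × $100 = $3,000
Subtotal: $13,620 + $13,620 + $3,000 = $30,240
Attorney fees: 20% of $30,240 = $6,048
Total award: $30,240 + $6,048 = $36,288

$36,288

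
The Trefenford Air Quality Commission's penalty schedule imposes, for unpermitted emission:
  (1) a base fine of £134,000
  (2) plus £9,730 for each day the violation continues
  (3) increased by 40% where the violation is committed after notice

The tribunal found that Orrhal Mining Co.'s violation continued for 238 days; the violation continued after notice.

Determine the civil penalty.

Per-day component: 238 × £9,730 = £2,315,740
Base plus per-day: £134,000 + £2,315,740 = £2,449,740
Enhancement: 40% of £2,449,740 = £979,896
Enhanced fine: £2,449,740 + £979,896 = £3,429,636

£3,429,636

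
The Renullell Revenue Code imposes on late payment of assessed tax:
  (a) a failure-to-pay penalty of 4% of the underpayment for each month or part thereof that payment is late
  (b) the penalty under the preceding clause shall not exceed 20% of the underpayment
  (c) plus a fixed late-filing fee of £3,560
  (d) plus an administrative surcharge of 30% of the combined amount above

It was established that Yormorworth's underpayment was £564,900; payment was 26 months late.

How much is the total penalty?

£151,502

Accrued rate: 4% × 26 = 104%, capped at 20% → 20%
Failure-to-pay penalty: 20% of £564,900 = £112,980
Penalty before surcharge: £112,980 + £3,560 = £116,540
Administrative surcharge: 30% of £116,540 = £34,962
Total penalty: £116,540 + £34,962 = £151,502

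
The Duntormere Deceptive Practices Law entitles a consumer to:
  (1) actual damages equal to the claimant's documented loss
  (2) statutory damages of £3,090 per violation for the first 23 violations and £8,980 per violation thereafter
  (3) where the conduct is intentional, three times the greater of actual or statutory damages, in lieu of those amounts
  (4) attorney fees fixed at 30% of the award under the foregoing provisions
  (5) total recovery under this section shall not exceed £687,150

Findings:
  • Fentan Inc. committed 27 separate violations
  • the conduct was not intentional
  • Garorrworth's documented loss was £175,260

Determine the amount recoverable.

£366,925

First 23 violations: 23 × £3,090 = £71,070
Remaining violations: (27 − 23) × £8,980 = £35,920
Statutory damages: £71,070 + £35,920 = £106,990
Conduct not intentional: the in-lieu enhancement does not apply.
Actual plus statutory damages: £175,260 + £106,990 = £282,250
Attorney fees: 30% of £282,250 = £84,675
Total before cap: £282,250 + £84,675 = £366,925
Cap at £687,150: £366,925 is within the cap, no reduction.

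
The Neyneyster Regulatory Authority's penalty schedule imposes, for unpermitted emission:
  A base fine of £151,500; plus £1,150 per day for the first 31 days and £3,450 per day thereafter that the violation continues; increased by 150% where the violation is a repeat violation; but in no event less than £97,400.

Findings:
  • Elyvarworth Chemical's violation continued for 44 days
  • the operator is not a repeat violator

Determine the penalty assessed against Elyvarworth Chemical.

£232,000

First 31 days: 31 × £1,150 = £35,650
Remaining days: (44 − 31) × £3,450 = £44,850
Per-day component: £35,650 + £44,850 = £80,500
Base plus per-day: £151,500 + £80,500 = £232,000
The operator is not a repeat violator: no 150% increase.
Minimum £97,400: £232,000 meets the minimum, no increase.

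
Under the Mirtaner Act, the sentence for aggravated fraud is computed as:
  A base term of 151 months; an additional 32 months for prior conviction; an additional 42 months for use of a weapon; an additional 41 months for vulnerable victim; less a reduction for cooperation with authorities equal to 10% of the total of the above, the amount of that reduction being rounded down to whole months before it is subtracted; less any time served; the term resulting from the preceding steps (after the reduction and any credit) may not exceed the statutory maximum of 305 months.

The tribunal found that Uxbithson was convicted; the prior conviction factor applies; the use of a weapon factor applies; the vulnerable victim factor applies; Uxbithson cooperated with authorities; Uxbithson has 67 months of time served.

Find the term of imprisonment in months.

173 months

Prior conviction enhancement: +32 months
Use of a weapon enhancement: +42 months
Vulnerable victim enhancement: +41 months
Adjusted term: 151 months + 32 months + 42 months + 41 months = 266 months
Cooperation with authorities reduction: 10% of 266 months = 26 months (rounded down)
After reduction: 266 − 26 = 240 months
Less time served: 240 months − 67 months = 173 months
Cap at 305 months: 173 months is within the cap, no reduction.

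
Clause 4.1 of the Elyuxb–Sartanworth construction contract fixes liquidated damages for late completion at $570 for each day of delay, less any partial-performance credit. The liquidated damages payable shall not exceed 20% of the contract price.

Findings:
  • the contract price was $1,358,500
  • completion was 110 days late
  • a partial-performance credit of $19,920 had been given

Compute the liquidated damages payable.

Per-day damages: 110 × $570 = $62,700
Less partial-performance credit: $62,700 − $19,920 = $42,780
Cap: 20% of $1,358,500 = $271,700
Cap at $271,700: $42,780 is within the cap, no reduction.

Liquidated damages: $42,780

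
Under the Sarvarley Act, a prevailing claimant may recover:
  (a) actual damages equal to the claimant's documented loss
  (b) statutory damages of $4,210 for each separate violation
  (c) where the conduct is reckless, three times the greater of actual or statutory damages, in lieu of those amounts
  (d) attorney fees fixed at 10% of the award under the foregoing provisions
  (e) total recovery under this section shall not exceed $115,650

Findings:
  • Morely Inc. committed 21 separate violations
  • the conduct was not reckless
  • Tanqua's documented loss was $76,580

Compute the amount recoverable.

Statutory damages: 21 × $4,210 = $88,410
Conduct not reckless: the in-lieu enhancement does not apply.
Actual plus statutory damages: $76,580 + $88,410 = $164,990
Attorney fees: 10% of $164,990 = $16,499
Total before cap: $164,990 + $16,499 = $181,489
Cap at $115,650: $181,489 exceeds the cap → $115,650

$115,650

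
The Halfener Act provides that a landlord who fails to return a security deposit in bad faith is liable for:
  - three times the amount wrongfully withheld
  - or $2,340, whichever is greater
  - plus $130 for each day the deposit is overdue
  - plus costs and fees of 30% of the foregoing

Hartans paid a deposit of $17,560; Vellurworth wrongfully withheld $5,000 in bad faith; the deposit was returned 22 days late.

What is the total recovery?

Trebled: 3 × $5,000 = $15,000
Minimum $2,340: $15,000 meets the minimum, no increase.
Late-return penalty: 22 × $130 = $2,860
Damages plus late penalty: $15,000 + $2,860 = $17,860
Costs and fees: 30% of $17,860 = $5,358
Total recovery: $17,860 + $5,358 = $23,218

$23,218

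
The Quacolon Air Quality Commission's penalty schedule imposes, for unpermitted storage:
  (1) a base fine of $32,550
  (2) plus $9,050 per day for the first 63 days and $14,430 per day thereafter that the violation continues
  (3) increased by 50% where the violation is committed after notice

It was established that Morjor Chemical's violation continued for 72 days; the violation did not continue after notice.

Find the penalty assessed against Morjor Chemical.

First 63 days: 63 × $9,050 = $570,150
Remaining days: (72 − 63) × $14,430 = $129,870
Per-day component: $570,150 + $129,870 = $700,020
Base plus per-day: $32,550 + $700,020 = $732,570
The violation did not continue after notice: no 50% increase.

$732,570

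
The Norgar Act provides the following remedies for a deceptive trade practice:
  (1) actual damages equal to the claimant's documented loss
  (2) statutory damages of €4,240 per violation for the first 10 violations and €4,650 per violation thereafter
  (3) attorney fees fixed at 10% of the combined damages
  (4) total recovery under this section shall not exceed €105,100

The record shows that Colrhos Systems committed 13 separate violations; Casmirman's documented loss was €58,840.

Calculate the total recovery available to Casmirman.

First 10 violations: 10 × €4,240 = €42,400
Remaining violations: (13 − 10) × €4,650 = €13,950
Statutory damages: €42,400 + €13,950 = €56,350
Combined damages: €58,840 + €56,350 = €115,190
Attorney fees: 10% of €115,190 = €11,519
Total before cap: €115,190 + €11,519 = €126,709
Cap at €105,100: €126,709 exceeds the cap → €105,100

€105,100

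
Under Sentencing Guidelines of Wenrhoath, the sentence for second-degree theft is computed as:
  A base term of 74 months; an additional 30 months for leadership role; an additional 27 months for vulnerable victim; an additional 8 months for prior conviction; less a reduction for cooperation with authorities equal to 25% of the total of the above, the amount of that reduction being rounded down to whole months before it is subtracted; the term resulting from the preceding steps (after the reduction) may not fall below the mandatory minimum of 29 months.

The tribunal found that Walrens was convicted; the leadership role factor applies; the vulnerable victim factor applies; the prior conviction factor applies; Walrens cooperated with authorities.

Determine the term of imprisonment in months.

105 months

Leadership role enhancement: +30 months
Vulnerable victim enhancement: +27 months
Prior conviction enhancement: +8 months
Adjusted term: 74 months + 30 months + 27 months + 8 months = 139 months
Cooperation with authorities reduction: 25% of 139 months = 34 months (rounded down)
After reduction: 139 − 34 = 105 months
Minimum 29 months: 105 months meets the minimum, no increase.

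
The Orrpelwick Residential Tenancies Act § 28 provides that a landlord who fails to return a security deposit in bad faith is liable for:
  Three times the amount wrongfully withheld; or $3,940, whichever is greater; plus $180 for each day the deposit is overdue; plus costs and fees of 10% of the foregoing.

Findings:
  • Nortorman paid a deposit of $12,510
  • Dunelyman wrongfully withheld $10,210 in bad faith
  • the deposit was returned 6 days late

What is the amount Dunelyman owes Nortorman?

$34,881

Trebled: 3 × $10,210 = $30,630
Minimum $3,940: $30,630 meets the minimum, no increase.
Late-return penalty: 6 × $180 = $1,080
Damages plus late penalty: $30,630 + $1,080 = $31,710
Costs and fees: 10% of $31,710 = $3,171
Total recovery: $31,710 + $3,171 = $34,881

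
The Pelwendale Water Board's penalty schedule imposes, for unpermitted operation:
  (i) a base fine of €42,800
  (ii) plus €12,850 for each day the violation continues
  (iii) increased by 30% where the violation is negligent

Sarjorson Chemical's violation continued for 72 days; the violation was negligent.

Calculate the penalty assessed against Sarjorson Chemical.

€1,258,400

Per-day component: 72 × €12,850 = €925,200
Base plus per-day: €42,800 + €925,200 = €968,000
Enhancement: 30% of €968,000 = €290,400
Enhanced fine: €968,000 + €290,400 = €1,258,400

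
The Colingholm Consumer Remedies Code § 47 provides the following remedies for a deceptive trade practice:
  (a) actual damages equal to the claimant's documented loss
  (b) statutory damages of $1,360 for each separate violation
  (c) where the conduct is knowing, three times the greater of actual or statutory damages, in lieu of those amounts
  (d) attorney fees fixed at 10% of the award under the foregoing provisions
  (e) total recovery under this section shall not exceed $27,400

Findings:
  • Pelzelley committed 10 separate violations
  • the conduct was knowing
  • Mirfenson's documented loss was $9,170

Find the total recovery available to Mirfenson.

$27,400

Statutory damages: 10 × $1,360 = $13,600
Greater of actual damages ($9,170) or statutory damages ($13,600): $13,600
Trebled: 3 × $13,600 = $40,800
Attorney fees: 10% of $40,800 = $4,080
Total before cap: $40,800 + $4,080 = $44,880
Cap at $27,400: $44,880 exceeds the cap → $27,400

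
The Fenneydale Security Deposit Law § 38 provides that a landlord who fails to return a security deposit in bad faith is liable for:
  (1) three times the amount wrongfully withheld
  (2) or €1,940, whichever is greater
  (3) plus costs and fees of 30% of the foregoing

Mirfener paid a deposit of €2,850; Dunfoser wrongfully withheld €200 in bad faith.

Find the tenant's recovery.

€2,522

Trebled: 3 × €200 = €600
Minimum €1,940: €600 is below the minimum → €1,940
Costs and fees: 30% of €1,940 = €582
Total recovery: €1,940 + €582 = €2,522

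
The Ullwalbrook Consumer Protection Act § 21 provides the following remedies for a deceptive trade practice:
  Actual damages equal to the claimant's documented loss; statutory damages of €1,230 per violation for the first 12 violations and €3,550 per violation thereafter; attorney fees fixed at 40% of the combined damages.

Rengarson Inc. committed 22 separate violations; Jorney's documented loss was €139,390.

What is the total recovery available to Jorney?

First 12 violations: 12 × €1,230 = €14,760
Remaining violations: (22 − 12) × €3,550 = €35,500
Statutory damages: €14,760 + €35,500 = €50,260
Combined damages: €139,390 + €50,260 = €189,650
Attorney fees: 40% of €189,650 = €75,860
Total recovery: €189,650 + €75,860 = €265,510

€265,510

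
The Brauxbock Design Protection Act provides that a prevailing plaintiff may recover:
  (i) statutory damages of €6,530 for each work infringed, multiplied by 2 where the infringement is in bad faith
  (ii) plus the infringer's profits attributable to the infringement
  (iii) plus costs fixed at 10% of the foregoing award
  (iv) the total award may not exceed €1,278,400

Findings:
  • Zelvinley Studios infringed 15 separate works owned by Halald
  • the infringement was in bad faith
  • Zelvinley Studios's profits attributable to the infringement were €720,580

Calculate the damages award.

Statutory damages: 15 × €6,530 = €97,950
Doubled: 2 × €97,950 = €195,900
Combined award: €195,900 + €720,580 = €916,480
Costs: 10% of €916,480 = €91,648
Award plus costs: €916,480 + €91,648 = €1,008,128
Cap at €1,278,400: €1,008,128 is within the cap, no reduction.

€1,008,128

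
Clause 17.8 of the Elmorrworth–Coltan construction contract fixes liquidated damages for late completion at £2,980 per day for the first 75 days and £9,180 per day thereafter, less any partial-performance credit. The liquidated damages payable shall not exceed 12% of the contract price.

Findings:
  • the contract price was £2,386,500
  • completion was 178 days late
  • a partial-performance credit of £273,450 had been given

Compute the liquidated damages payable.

Liquidated damages: £286,380

First 75 days: 75 × £2,980 = £223,500
Remaining days: (178 − 75) × £9,180 = £945,540
Accrued per-day damages: £223,500 + £945,540 = £1,169,040
Less partial-performance credit: £1,169,040 − £273,450 = £895,590
Cap: 12% of £2,386,500 = £286,380
Cap at £286,380: £895,590 exceeds the cap → £286,380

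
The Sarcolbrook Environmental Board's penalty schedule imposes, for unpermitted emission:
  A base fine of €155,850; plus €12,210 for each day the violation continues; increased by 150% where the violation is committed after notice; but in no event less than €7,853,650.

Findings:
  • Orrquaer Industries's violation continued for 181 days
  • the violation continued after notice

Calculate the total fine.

Per-day component: 181 × €12,210 = €2,210,010
Base plus per-day: €155,850 + €2,210,010 = €2,365,860
Enhancement: 150% of €2,365,860 = €3,548,790
Enhanced fine: €2,365,860 + €3,548,790 = €5,914,650
Minimum €7,853,650: €5,914,650 is below the minimum → €7,853,650

€7,853,650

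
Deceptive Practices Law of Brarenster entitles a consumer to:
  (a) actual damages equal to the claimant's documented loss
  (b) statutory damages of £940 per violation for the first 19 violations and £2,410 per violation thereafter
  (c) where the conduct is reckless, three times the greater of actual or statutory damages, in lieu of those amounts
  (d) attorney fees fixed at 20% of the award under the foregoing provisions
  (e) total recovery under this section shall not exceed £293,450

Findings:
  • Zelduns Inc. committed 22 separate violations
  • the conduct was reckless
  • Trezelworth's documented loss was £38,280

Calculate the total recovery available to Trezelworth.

First 19 violations: 19 × £940 = £17,860
Remaining violations: (22 − 19) × £2,410 = £7,230
Statutory damages: £17,860 + £7,230 = £25,090
Greater of actual damages (£38,280) or statutory damages (£25,090): £38,280
Trebled: 3 × £38,280 = £114,840
Attorney fees: 20% of £114,840 = £22,968
Total before cap: £114,840 + £22,968 = £137,808
Cap at £293,450: £137,808 is within the cap, no reduction.

£137,808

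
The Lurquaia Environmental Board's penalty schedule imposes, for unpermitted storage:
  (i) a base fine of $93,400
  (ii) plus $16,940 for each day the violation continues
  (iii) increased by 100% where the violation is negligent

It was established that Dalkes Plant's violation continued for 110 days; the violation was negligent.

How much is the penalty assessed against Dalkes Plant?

Per-day component: 110 × $16,940 = $1,863,400
Base plus per-day: $93,400 + $1,863,400 = $1,956,800
Enhancement: 100% of $1,956,800 = $1,956,800
Enhanced fine: $1,956,800 + $1,956,800 = $3,913,600

$3,913,600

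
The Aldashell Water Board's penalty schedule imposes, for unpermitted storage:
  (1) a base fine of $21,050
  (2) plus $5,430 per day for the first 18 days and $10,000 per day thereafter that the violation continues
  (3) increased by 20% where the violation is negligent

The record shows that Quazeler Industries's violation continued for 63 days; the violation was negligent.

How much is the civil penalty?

$682,548

First 18 days: 18 × $5,430 = $97,740
Remaining days: (63 − 18) × $10,000 = $450,000
Per-day component: $97,740 + $450,000 = $547,740
Base plus per-day: $21,050 + $547,740 = $568,790
Enhancement: 20% of $568,790 = $113,758
Enhanced fine: $568,790 + $113,758 = $682,548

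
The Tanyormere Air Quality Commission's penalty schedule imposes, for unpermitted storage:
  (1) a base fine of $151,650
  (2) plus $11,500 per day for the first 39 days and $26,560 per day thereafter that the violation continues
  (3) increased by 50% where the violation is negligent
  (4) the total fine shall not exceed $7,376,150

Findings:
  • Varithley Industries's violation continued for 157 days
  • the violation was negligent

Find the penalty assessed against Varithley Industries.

Civil penalty: $5,601,345

First 39 days: 39 × $11,500 = $448,500
Remaining days: (157 − 39) × $26,560 = $3,134,080
Per-day component: $448,500 + $3,134,080 = $3,582,580
Base plus per-day: $151,650 + $3,582,580 = $3,734,230
Enhancement: 50% of $3,734,230 = $1,867,115
Enhanced fine: $3,734,230 + $1,867,115 = $5,601,345
Cap at $7,376,150: $5,601,345 is within the cap, no reduction.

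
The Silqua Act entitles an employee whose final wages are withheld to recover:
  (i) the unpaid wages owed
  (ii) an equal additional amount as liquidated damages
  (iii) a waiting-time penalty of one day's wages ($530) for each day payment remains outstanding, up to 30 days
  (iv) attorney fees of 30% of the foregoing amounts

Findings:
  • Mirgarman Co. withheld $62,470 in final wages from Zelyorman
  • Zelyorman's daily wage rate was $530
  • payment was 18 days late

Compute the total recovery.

Liquidated damages (equal amount): $62,470
Penalty days: min(18, 30) = 18
Waiting-time penalty: 18 × $530 = $9,540
Subtotal: $62,470 + $62,470 + $9,540 = $134,480
Attorney fees: 30% of $134,480 = $40,344
Total award: $134,480 + $40,344 = $174,824

$174,824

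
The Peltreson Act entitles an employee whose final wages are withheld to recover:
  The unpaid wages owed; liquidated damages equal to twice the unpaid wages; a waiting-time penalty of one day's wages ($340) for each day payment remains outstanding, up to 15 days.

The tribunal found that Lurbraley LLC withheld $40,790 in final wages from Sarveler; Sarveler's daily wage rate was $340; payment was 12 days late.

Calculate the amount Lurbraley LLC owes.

Total award: $126,450

Doubled: 2 × $40,790 = $81,580
Penalty days: min(12, 15) = 12
Waiting-time penalty: 12 × $340 = $4,080
Total award: $40,790 + $81,580 + $4,080 = $126,450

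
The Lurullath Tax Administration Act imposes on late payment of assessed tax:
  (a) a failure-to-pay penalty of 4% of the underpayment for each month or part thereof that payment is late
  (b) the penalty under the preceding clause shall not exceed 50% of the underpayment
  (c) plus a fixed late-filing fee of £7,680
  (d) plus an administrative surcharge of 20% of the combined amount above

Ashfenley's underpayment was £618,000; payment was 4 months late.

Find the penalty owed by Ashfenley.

Accrued rate: 4% × 4 = 16%, capped at 50% → 16%
Failure-to-pay penalty: 16% of £618,000 = £98,880
Penalty before surcharge: £98,880 + £7,680 = £106,560
Administrative surcharge: 20% of £106,560 = £21,312
Total penalty: £106,560 + £21,312 = £127,872

£127,872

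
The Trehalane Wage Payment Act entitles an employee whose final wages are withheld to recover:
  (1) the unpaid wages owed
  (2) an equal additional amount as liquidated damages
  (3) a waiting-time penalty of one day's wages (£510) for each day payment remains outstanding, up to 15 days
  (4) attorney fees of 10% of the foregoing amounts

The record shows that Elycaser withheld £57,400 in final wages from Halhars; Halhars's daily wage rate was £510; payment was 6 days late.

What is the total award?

£129,646

Liquidated damages (equal amount): £57,400
Penalty days: min(6, 15) = 6
Waiting-time penalty: 6 × £510 = £3,060
Subtotal: £57,400 + £57,400 + £3,060 = £117,860
Attorney fees: 10% of £117,860 = £11,786
Total award: £117,860 + £11,786 = £129,646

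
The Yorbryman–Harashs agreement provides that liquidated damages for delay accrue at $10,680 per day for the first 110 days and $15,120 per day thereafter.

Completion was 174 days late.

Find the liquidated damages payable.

$2,142,480

First 110 days: 110 × $10,680 = $1,174,800
Remaining days: (174 − 110) × $15,120 = $967,680
Accrued per-day damages: $1,174,800 + $967,680 = $2,142,480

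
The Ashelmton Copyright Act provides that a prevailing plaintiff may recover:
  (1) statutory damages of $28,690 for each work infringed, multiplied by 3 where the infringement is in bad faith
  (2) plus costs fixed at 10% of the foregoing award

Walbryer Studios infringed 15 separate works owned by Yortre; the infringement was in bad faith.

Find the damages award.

$1,420,155

Statutory damages: 15 × $28,690 = $430,350
Trebled: 3 × $430,350 = $1,291,050
Costs: 10% of $1,291,050 = $129,105
Award plus costs: $1,291,050 + $129,105 = $1,420,155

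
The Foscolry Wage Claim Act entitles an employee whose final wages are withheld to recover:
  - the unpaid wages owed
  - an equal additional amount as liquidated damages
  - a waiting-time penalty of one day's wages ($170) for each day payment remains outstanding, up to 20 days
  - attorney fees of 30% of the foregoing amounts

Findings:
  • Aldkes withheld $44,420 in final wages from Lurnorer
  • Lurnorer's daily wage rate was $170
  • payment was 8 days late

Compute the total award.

$117,260

Liquidated damages (equal amount): $44,420
Penalty days: min(8, 20) = 8
Waiting-time penalty: 8 × $170 = $1,360
Subtotal: $44,420 + $44,420 + $1,360 = $90,200
Attorney fees: 30% of $90,200 = $27,060
Total award: $90,200 + $27,060 = $117,260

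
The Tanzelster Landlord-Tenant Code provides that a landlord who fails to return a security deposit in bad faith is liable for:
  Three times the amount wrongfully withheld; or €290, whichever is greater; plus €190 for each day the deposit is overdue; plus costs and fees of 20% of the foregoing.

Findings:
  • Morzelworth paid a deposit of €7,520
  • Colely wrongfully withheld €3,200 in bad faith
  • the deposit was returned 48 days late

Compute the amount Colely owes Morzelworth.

€22,464

Trebled: 3 × €3,200 = €9,600
Minimum €290: €9,600 meets the minimum, no increase.
Late-return penalty: 48 × €190 = €9,120
Damages plus late penalty: €9,600 + €9,120 = €18,720
Costs and fees: 20% of €18,720 = €3,744
Total recovery: €18,720 + €3,744 = €22,464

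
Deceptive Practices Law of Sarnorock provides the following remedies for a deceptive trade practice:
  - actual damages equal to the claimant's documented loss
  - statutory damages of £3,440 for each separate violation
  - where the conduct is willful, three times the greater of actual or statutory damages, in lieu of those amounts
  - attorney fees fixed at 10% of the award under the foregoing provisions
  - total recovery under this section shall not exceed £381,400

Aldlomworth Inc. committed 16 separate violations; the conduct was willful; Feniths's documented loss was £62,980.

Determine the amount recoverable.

Statutory damages: 16 × £3,440 = £55,040
Greater of actual damages (£62,980) or statutory damages (£55,040): £62,980
Trebled: 3 × £62,980 = £188,940
Attorney fees: 10% of £188,940 = £18,894
Total before cap: £188,940 + £18,894 = £207,834
Cap at £381,400: £207,834 is within the cap, no reduction.

£207,834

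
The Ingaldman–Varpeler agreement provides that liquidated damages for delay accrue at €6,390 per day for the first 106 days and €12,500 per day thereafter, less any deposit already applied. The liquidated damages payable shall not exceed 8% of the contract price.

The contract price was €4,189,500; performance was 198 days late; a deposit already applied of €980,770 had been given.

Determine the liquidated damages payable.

First 106 days: 106 × €6,390 = €677,340
Remaining days: (198 − 106) × €12,500 = €1,150,000
Accrued per-day damages: €677,340 + €1,150,000 = €1,827,340
Less deposit already applied: €1,827,340 − €980,770 = €846,570
Cap: 8% of €4,189,500 = €335,160
Cap at €335,160: €846,570 exceeds the cap → €335,160

€335,160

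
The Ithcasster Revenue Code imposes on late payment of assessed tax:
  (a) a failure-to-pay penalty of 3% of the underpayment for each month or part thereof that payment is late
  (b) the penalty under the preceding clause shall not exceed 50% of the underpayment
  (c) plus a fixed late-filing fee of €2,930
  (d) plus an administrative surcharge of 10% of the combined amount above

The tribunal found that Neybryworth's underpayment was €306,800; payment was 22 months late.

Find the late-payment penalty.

€171,963

Accrued rate: 3% × 22 = 66%, capped at 50% → 50%
Failure-to-pay penalty: 50% of €306,800 = €153,400
Penalty before surcharge: €153,400 + €2,930 = €156,330
Administrative surcharge: 10% of €156,330 = €15,633
Total penalty: €156,330 + €15,633 = €171,963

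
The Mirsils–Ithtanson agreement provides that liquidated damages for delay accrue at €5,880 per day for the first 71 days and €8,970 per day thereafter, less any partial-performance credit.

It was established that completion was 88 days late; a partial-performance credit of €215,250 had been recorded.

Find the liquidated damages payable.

Liquidated damages: €354,720

First 71 days: 71 × €5,880 = €417,480
Remaining days: (88 − 71) × €8,970 = €152,490
Accrued per-day damages: €417,480 + €152,490 = €569,970
Less partial-performance credit: €569,970 − €215,250 = €354,720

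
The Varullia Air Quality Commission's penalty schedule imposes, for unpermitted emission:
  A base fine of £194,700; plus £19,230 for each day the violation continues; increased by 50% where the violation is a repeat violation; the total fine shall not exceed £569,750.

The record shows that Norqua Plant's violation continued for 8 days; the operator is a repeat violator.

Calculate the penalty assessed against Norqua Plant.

£522,810

Per-day component: 8 × £19,230 = £153,840
Base plus per-day: £194,700 + £153,840 = £348,540
Enhancement: 50% of £348,540 = £174,270
Enhanced fine: £348,540 + £174,270 = £522,810
Cap at £569,750: £522,810 is within the cap, no reduction.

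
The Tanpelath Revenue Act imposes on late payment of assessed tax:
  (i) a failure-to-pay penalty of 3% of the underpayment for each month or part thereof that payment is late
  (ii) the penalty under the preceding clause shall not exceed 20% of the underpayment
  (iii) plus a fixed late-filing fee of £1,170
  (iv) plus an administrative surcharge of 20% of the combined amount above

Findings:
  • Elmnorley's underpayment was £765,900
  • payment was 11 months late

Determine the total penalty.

Penalty: £185,220

Accrued rate: 3% × 11 = 33%, capped at 20% → 20%
Failure-to-pay penalty: 20% of £765,900 = £153,180
Penalty before surcharge: £153,180 + £1,170 = £154,350
Administrative surcharge: 20% of £154,350 = £30,870
Total penalty: £154,350 + £30,870 = £185,220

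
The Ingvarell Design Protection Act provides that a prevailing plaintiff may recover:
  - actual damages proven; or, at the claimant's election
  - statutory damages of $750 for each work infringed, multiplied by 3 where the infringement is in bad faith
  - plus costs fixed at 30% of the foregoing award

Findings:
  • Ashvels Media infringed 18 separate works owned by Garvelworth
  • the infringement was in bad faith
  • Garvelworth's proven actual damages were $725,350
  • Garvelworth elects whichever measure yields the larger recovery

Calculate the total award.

Statutory damages: 18 × $750 = $13,500
Trebled: 3 × $13,500 = $40,500
Greater of actual damages ($725,350) or enhanced statutory damages ($40,500): $725,350
Costs: 30% of $725,350 = $217,605
Award plus costs: $725,350 + $217,605 = $942,955

$942,955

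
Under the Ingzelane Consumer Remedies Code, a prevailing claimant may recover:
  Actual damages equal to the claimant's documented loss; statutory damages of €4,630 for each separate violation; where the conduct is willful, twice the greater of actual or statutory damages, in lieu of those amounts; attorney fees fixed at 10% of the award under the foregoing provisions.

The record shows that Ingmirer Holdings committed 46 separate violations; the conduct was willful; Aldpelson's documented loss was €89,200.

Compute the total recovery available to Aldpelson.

Statutory damages: 46 × €4,630 = €212,980
Greater of actual damages (€89,200) or statutory damages (€212,980): €212,980
Doubled: 2 × €212,980 = €425,960
Attorney fees: 10% of €425,960 = €42,596
Total recovery: €425,960 + €42,596 = €468,556

Total recovery: €468,556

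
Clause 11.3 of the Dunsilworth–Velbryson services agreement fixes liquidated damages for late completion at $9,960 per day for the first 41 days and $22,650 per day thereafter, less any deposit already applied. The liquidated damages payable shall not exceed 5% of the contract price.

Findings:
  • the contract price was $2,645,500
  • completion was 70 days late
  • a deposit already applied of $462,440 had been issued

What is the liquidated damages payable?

First 41 days: 41 × $9,960 = $408,360
Remaining days: (70 − 41) × $22,650 = $656,850
Accrued per-day damages: $408,360 + $656,850 = $1,065,210
Less deposit already applied: $1,065,210 − $462,440 = $602,770
Cap: 5% of $2,645,500 = $132,275
Cap at $132,275: $602,770 exceeds the cap → $132,275

Liquidated damages: $132,275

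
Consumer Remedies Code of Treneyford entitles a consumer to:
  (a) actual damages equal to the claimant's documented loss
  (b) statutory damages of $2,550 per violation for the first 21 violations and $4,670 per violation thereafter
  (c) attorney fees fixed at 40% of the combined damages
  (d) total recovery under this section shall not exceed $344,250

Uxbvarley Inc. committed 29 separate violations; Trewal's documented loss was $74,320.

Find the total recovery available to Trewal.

$231,322

First 21 violations: 21 × $2,550 = $53,550
Remaining violations: (29 − 21) × $4,670 = $37,360
Statutory damages: $53,550 + $37,360 = $90,910
Combined damages: $74,320 + $90,910 = $165,230
Attorney fees: 40% of $165,230 = $66,092
Total before cap: $165,230 + $66,092 = $231,322
Cap at $344,250: $231,322 is within the cap, no reduction.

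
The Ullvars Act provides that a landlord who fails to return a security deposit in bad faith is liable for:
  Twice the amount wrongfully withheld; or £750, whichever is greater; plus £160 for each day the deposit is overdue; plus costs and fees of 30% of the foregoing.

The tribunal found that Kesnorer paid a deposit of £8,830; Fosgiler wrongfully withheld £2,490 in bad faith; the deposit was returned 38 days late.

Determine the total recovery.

Doubled: 2 × £2,490 = £4,980
Minimum £750: £4,980 meets the minimum, no increase.
Late-return penalty: 38 × £160 = £6,080
Damages plus late penalty: £4,980 + £6,080 = £11,060
Costs and fees: 30% of £11,060 = £3,318
Total recovery: £11,060 + £3,318 = £14,378

£14,378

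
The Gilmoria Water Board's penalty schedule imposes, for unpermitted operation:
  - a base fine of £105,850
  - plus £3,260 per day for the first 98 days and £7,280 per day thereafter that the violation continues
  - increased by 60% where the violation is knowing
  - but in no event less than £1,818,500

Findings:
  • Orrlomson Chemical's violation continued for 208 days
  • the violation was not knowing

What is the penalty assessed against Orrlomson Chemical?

First 98 days: 98 × £3,260 = £319,480
Remaining days: (208 − 98) × £7,280 = £800,800
Per-day component: £319,480 + £800,800 = £1,120,280
Base plus per-day: £105,850 + £1,120,280 = £1,226,130
The violation was not knowing: no 60% increase.
Minimum £1,818,500: £1,226,130 is below the minimum → £1,818,500

£1,818,500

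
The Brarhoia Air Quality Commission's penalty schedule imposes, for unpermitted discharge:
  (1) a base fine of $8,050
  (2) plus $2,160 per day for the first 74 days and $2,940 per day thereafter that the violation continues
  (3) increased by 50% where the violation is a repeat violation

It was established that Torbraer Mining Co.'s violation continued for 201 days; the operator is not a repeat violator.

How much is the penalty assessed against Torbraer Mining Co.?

$541,270

First 74 days: 74 × $2,160 = $159,840
Remaining days: (201 − 74) × $2,940 = $373,380
Per-day component: $159,840 + $373,380 = $533,220
Base plus per-day: $8,050 + $533,220 = $541,270
The operator is not a repeat violator: no 50% increase.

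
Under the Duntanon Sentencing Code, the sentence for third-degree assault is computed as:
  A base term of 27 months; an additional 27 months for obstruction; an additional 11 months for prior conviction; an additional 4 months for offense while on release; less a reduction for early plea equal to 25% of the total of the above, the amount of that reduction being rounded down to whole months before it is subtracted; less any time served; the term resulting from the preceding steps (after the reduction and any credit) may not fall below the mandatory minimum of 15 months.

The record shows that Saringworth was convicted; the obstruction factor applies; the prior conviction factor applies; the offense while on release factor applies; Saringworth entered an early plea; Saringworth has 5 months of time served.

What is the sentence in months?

Obstruction enhancement: +27 months
Prior conviction enhancement: +11 months
Offense while on release enhancement: +4 months
Adjusted term: 27 months + 27 months + 11 months + 4 months = 69 months
Early plea reduction: 25% of 69 months = 17 months (rounded down)
After reduction: 69 − 17 = 52 months
Less time served: 52 months − 5 months = 47 months
Minimum 15 months: 47 months meets the minimum, no increase.

47 months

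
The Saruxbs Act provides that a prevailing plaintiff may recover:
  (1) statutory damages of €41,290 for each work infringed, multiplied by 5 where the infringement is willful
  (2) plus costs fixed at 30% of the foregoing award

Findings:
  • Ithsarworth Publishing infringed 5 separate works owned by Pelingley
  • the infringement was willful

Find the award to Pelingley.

€1,341,925

Statutory damages: 5 × €41,290 = €206,450
Multiplied by 5: 5 × €206,450 = €1,032,250
Costs: 30% of €1,032,250 = €309,675
Award plus costs: €1,032,250 + €309,675 = €1,341,925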